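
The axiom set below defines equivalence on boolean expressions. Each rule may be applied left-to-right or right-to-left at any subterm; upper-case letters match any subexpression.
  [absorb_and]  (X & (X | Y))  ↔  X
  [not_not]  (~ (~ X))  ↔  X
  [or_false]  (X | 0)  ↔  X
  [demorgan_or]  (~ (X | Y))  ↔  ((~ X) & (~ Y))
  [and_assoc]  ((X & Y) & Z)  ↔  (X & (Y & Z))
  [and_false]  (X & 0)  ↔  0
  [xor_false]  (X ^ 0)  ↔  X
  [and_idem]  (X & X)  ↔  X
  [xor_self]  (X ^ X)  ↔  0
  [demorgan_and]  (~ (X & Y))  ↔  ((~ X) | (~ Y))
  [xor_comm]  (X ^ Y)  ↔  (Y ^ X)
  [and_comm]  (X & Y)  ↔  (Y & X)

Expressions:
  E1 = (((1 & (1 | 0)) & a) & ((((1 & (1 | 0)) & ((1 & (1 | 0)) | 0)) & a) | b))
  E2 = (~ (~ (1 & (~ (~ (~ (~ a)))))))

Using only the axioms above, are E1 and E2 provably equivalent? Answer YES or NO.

YES

1. [absorb_and →] ((1 & (1 | 0)) & ((1 & (1 | 0)) | 0))  →  (1 & (1 | 0));  E1 = (((1 & (1 | 0)) & a) & (((1 & (1 | 0)) & a) | b))
2. [absorb_and →] (((1 & (1 | 0)) & a) & (((1 & (1 | 0)) & a) | b))  →  ((1 & (1 | 0)) & a)
3. [absorb_and →] (1 & (1 | 0))  →  1;  E1 = (1 & a)
4. [not_not ←] (1 & a)  →  (~ (~ (1 & a)))
5. [not_not ←] a  →  (~ (~ a));  E1 = (~ (~ (1 & (~ (~ a)))))
6. [not_not ←] a  →  (~ (~ a));  this is E2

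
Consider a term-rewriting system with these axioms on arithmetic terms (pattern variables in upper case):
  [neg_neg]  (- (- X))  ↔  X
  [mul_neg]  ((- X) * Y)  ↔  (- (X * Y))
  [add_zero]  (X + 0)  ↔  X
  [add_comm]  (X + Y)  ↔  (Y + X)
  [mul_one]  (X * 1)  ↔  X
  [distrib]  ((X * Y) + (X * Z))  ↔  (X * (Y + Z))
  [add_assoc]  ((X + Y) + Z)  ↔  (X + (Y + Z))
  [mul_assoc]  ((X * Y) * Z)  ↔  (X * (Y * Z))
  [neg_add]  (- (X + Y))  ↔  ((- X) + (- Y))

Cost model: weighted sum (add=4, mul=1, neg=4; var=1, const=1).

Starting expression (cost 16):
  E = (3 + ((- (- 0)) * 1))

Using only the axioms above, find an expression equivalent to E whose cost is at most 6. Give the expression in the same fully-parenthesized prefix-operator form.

(0 + 3)   [cost 6]

1. [neg_neg →] (- (- 0))  →  0;  E = (3 + (0 * 1))
2. [add_comm →] (3 + (0 * 1))  →  ((0 * 1) + 3)
3. [mul_one →] (0 * 1)  →  0;  cost 6 ≤ 6, done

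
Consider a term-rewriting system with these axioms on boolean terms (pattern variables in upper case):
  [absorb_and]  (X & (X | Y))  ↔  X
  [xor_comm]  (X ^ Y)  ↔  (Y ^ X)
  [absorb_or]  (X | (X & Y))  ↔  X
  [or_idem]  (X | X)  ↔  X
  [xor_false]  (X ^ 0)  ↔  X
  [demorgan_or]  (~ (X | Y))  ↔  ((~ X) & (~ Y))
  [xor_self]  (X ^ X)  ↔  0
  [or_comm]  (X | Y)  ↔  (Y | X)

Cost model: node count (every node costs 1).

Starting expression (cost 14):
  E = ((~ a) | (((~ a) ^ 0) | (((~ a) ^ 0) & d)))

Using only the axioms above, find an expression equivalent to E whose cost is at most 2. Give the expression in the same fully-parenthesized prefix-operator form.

(~ a)   [cost 2]

(1) (((~ a) ^ 0) | (((~ a) ^ 0) & d))  =[absorb_or →]=  ((~ a) ^ 0)    ⊢ ((~ a) | ((~ a) ^ 0))
(2) ((~ a) ^ 0)  =[xor_false →]=  (~ a)    ⊢ ((~ a) | (~ a))
(3) ((~ a) | (~ a))  =[or_idem →]=  (~ a)    ⊢ cost 2, within 2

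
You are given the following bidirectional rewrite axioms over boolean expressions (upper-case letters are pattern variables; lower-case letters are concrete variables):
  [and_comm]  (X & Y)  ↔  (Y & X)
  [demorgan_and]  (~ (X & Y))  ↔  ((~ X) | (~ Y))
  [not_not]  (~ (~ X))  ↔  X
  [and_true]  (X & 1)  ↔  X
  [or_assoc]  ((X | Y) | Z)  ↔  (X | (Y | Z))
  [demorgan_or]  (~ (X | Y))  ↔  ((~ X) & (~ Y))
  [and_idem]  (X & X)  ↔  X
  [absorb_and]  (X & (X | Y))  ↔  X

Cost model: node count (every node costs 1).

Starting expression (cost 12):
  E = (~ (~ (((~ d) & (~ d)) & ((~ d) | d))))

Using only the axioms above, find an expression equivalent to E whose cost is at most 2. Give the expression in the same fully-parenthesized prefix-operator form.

(~ d)   [cost 2]

(1) ((~ d) & (~ d))  =[and_idem →]=  (~ d)    ⊢ (~ (~ ((~ d) & ((~ d) | d))))
(2) ((~ d) & ((~ d) | d))  =[absorb_and →]=  (~ d)    ⊢ (~ (~ (~ d)))
(3) (~ (~ (~ d)))  =[not_not →]=  (~ d)    ⊢ cost 2, within 2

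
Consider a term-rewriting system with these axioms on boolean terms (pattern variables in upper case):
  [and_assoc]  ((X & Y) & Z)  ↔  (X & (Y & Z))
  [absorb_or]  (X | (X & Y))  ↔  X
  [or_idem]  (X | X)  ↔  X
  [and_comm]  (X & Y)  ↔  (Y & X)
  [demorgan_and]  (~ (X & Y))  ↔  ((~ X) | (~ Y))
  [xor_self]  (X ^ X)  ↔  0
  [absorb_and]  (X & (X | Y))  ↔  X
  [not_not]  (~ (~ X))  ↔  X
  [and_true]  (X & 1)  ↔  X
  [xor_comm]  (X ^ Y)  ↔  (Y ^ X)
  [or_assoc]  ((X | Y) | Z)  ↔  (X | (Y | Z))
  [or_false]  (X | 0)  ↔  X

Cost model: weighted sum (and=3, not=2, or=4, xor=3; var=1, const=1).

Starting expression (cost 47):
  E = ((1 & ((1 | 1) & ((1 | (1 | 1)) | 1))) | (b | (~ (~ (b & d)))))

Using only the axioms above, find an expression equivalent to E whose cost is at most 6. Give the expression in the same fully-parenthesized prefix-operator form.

step 1: or_idem (→) rewrites (1 | 1) into 1, now ((1 & ((1 | 1) & ((1 | 1) | 1))) | (b | (~ (~ (b & d)))))
step 2: absorb_and (→) rewrites ((1 | 1) & ((1 | 1) | 1)) into (1 | 1), now ((1 & (1 | 1)) | (b | (~ (~ (b & d)))))
step 3: or_idem (→) rewrites (1 | 1) into 1, now ((1 & 1) | (b | (~ (~ (b & d)))))
step 4: not_not (→) rewrites (~ (~ (b & d))) into (b & d), now ((1 & 1) | (b | (b & d)))
step 5: absorb_or (→) rewrites (b | (b & d)) into b, now ((1 & 1) | b)
step 6: and_true (→) rewrites (1 & 1) into 1, reaching cost 6 (bound 6)

(1 | b)   [cost 6]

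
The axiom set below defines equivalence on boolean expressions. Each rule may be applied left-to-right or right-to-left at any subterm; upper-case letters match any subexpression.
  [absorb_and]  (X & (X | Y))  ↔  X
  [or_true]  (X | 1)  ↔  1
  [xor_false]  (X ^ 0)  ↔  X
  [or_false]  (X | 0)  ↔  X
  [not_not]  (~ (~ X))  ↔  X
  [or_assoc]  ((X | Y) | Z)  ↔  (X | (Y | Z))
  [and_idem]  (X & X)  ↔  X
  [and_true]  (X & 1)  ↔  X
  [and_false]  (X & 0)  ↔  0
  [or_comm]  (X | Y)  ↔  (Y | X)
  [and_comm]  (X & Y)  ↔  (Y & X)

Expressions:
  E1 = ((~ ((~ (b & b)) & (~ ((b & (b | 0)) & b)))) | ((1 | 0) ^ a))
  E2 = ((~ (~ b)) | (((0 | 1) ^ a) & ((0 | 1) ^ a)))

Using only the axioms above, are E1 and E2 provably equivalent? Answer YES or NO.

(1) (b & (b | 0))  =[absorb_and →]=  b    ⊢ ((~ ((~ (b & b)) & (~ (b & b)))) | ((1 | 0) ^ a))
(2) ((~ (b & b)) & (~ (b & b)))  =[and_idem →]=  (~ (b & b))    ⊢ ((~ (~ (b & b))) | ((1 | 0) ^ a))
(3) (~ (~ (b & b)))  =[not_not →]=  (b & b)    ⊢ ((b & b) | ((1 | 0) ^ a))
(4) (b & b)  =[and_idem →]=  b    ⊢ (b | ((1 | 0) ^ a))
(5) (1 | 0)  =[or_false →]=  1    ⊢ (b | (1 ^ a))
(6) 1  =[or_true ←]=  (0 | 1)    ⊢ (b | ((0 | 1) ^ a))
(7) b  =[not_not ←]=  (~ (~ b))    ⊢ ((~ (~ b)) | ((0 | 1) ^ a))
(8) ((0 | 1) ^ a)  =[and_idem ←]=  (((0 | 1) ^ a) & ((0 | 1) ^ a))    ⊢ E2

YES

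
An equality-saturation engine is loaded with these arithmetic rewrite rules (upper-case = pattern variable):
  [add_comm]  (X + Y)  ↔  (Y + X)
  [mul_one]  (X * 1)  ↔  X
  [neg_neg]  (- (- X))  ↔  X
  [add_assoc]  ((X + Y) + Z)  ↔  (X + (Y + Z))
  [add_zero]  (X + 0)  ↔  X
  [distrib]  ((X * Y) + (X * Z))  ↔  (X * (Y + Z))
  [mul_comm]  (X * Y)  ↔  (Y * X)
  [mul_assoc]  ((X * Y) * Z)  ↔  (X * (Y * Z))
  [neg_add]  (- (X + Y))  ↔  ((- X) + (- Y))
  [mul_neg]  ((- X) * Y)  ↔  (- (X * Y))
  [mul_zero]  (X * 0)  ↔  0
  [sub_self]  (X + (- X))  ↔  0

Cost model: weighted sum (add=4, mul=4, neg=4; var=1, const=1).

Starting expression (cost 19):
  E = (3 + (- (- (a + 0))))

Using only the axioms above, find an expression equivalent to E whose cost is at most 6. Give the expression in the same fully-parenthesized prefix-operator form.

(a + 3)   [cost 6]

1. [neg_neg →] (- (- (a + 0)))  →  (a + 0);  E = (3 + (a + 0))
2. [add_comm →] (3 + (a + 0))  →  ((a + 0) + 3)
3. [add_zero →] (a + 0)  →  a;  cost 6 ≤ 6, done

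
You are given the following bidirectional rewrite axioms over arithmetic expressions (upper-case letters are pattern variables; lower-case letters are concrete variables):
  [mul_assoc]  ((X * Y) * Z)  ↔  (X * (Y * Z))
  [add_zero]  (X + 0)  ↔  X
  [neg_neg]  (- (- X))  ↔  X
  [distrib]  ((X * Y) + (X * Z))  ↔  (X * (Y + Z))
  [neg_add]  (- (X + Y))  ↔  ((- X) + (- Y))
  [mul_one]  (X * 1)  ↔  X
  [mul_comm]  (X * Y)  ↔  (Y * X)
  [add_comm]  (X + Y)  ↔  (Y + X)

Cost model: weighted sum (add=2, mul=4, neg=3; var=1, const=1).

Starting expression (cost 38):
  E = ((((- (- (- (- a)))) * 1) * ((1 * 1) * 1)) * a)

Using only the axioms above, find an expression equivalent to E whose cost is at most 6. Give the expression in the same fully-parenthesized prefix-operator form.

(a * a)   [cost 6]

step 1: neg_neg (→) rewrites (- (- a)) into a, now ((((- (- a)) * 1) * ((1 * 1) * 1)) * a)
step 2: mul_one (→) rewrites (1 * 1) into 1, now ((((- (- a)) * 1) * (1 * 1)) * a)
step 3: mul_one (→) rewrites ((- (- a)) * 1) into (- (- a)), now (((- (- a)) * (1 * 1)) * a)
step 4: mul_one (→) rewrites (1 * 1) into 1, now (((- (- a)) * 1) * a)
step 5: neg_neg (→) rewrites (- (- a)) into a, now ((a * 1) * a)
step 6: mul_one (→) rewrites (a * 1) into a, reaching cost 6 (bound 6)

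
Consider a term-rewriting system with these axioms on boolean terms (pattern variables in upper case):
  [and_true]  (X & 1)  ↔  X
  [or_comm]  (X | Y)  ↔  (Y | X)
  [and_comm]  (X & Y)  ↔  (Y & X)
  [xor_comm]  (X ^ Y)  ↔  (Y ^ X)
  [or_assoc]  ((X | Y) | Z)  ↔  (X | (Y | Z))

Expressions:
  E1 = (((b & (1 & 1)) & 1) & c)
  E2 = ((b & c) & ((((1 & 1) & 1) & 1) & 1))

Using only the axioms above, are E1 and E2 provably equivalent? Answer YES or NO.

YES

1. [and_true →] ((b & (1 & 1)) & 1)  →  (b & (1 & 1));  E1 = ((b & (1 & 1)) & c)
2. [and_true →] (1 & 1)  →  1;  E1 = ((b & 1) & c)
3. [and_true →] (b & 1)  →  b;  E1 = (b & c)
4. [and_true ←] (b & c)  →  ((b & c) & 1)
5. [and_true ←] 1  →  (1 & 1);  E1 = ((b & c) & (1 & 1))
6. [and_true ←] 1  →  (1 & 1);  E1 = ((b & c) & (1 & (1 & 1)))
7. [and_comm →] (1 & (1 & 1))  →  ((1 & 1) & 1);  E1 = ((b & c) & ((1 & 1) & 1))
8. [and_true ←] ((1 & 1) & 1)  →  (((1 & 1) & 1) & 1);  E1 = ((b & c) & (((1 & 1) & 1) & 1))
9. [and_true ←] (1 & 1)  →  ((1 & 1) & 1);  this is E2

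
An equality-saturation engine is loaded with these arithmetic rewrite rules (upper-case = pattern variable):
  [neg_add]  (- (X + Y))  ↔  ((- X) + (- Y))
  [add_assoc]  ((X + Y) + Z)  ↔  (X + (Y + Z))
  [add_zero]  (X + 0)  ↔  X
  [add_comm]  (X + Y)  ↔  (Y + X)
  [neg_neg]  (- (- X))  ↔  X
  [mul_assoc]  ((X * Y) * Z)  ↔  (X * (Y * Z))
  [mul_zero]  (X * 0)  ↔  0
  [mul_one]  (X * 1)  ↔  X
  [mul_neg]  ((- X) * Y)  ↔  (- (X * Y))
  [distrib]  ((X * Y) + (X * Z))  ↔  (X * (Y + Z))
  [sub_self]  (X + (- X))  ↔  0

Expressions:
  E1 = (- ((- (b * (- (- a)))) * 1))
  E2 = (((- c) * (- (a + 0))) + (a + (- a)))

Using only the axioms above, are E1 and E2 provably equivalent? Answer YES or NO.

NO

All listed rules preserve value, hence provable equivalence implies equal values everywhere; look for a separating assignment.
a=1, b=0, c=1 gives E1 ↦ 0, E2 ↦ 1; values differ ⇒ not provably equivalent.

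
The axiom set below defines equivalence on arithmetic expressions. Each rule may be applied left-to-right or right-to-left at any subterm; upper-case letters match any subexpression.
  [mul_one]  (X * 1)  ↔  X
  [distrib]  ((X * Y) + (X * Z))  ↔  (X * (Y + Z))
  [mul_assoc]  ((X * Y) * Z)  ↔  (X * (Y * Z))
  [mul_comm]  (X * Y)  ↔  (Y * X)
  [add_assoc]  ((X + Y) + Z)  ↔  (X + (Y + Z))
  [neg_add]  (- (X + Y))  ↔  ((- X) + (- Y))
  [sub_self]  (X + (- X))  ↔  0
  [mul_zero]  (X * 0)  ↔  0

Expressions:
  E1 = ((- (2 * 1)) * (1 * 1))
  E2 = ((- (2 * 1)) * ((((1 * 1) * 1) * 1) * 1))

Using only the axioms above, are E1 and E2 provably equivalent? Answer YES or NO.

(1) 1  =[mul_one ←]=  (1 * 1)    ⊢ ((- (2 * 1)) * (1 * (1 * 1)))
(2) (1 * (1 * 1))  =[mul_comm →]=  ((1 * 1) * 1)    ⊢ ((- (2 * 1)) * ((1 * 1) * 1))
(3) (1 * 1)  =[mul_one ←]=  ((1 * 1) * 1)    ⊢ ((- (2 * 1)) * (((1 * 1) * 1) * 1))
(4) (1 * 1)  =[mul_one ←]=  ((1 * 1) * 1)    ⊢ E2

YES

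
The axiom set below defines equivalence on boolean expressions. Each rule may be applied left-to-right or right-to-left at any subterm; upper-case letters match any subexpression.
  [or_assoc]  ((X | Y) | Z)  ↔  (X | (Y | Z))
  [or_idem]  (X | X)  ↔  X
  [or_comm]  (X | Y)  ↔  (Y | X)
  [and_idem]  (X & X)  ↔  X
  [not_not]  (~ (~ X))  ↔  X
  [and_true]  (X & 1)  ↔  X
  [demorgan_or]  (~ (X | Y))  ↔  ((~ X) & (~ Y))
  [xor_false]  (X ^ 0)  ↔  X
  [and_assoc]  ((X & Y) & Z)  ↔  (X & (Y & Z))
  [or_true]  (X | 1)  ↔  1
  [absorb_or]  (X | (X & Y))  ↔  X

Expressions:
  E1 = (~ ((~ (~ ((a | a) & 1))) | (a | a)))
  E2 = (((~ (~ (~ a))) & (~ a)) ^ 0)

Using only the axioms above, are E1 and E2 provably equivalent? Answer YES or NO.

step 1: and_true (→) rewrites ((a | a) & 1) into (a | a), now (~ ((~ (~ (a | a))) | (a | a)))
step 2: not_not (→) rewrites (~ (~ (a | a))) into (a | a), now (~ ((a | a) | (a | a)))
step 3: or_idem (→) rewrites ((a | a) | (a | a)) into (a | a), now (~ (a | a))
step 4: or_idem (→) rewrites (a | a) into a, now (~ a)
step 5: xor_false (←) rewrites (~ a) into ((~ a) ^ 0)
step 6: and_idem (←) rewrites (~ a) into ((~ a) & (~ a)), now (((~ a) & (~ a)) ^ 0)
step 7: not_not (←) rewrites (~ a) into (~ (~ (~ a))), which is E2

YES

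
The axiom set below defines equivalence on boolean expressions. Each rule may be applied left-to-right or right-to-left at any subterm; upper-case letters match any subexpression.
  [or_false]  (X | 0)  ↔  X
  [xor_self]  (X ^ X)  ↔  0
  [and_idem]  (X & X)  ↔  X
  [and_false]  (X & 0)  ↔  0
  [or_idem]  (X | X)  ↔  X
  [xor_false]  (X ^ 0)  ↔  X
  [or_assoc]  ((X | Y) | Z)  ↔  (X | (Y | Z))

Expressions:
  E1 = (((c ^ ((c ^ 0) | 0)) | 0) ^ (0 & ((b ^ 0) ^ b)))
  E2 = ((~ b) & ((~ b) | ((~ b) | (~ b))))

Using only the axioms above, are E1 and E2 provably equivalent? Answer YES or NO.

All listed rules preserve value, hence provable equivalence implies equal values everywhere; look for a separating assignment.
b=0, c=0 gives E1 ↦ 0, E2 ↦ 1; values differ ⇒ not provably equivalent.

NO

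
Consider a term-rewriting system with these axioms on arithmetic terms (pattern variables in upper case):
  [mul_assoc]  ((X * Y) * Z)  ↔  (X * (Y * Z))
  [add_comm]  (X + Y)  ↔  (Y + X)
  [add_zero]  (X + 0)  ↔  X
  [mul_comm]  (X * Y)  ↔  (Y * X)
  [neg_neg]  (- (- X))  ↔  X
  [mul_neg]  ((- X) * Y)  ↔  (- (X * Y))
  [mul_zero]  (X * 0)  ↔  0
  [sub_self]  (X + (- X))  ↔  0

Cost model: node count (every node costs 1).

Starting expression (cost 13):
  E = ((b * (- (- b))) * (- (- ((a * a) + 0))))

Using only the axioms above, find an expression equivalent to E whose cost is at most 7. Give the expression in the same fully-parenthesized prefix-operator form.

1. [neg_neg →] (- (- b))  →  b;  E = ((b * b) * (- (- ((a * a) + 0))))
2. [neg_neg →] (- (- ((a * a) + 0)))  →  ((a * a) + 0);  E = ((b * b) * ((a * a) + 0))
3. [add_zero →] ((a * a) + 0)  →  (a * a);  cost 7 ≤ 7, done

((b * b) * (a * a))   [cost 7]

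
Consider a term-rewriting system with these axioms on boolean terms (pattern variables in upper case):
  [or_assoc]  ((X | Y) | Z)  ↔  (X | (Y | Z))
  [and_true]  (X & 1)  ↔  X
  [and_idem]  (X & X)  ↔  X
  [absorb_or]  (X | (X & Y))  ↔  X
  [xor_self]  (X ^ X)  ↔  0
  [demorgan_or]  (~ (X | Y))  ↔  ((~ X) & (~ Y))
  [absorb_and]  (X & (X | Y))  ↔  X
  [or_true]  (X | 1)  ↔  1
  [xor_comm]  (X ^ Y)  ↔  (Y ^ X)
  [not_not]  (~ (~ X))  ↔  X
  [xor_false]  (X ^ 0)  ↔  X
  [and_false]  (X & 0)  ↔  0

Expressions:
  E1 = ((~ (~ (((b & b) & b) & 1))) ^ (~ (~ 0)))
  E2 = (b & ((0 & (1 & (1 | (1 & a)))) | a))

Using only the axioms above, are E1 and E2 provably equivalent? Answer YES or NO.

The axioms are sound identities: if E1 ↔* E2 then E1 and E2 evaluate identically under any assignment.
Under a=0, b=1: E1 evaluates to 1, E2 to 0. Distinct ⇒ no rewrite sequence connects them.

NO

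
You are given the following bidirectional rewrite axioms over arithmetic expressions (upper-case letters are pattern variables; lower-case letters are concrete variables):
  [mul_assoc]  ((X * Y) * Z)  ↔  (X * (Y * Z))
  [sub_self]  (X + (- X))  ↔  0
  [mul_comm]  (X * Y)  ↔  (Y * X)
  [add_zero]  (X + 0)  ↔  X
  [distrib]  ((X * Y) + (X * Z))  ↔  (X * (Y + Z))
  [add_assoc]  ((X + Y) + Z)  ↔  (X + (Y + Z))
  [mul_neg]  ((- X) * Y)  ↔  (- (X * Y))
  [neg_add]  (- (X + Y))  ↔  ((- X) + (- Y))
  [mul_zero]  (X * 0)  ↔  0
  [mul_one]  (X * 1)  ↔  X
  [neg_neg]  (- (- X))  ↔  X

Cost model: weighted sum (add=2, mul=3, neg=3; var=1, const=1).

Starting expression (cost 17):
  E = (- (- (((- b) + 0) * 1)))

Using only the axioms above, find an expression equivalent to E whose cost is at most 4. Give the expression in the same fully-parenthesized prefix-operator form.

(- b)   [cost 4]

step 1: mul_one (→) rewrites (((- b) + 0) * 1) into ((- b) + 0), now (- (- ((- b) + 0)))
step 2: add_zero (→) rewrites ((- b) + 0) into (- b), now (- (- (- b)))
step 3: neg_neg (→) rewrites (- (- b)) into b, reaching cost 4 (bound 4)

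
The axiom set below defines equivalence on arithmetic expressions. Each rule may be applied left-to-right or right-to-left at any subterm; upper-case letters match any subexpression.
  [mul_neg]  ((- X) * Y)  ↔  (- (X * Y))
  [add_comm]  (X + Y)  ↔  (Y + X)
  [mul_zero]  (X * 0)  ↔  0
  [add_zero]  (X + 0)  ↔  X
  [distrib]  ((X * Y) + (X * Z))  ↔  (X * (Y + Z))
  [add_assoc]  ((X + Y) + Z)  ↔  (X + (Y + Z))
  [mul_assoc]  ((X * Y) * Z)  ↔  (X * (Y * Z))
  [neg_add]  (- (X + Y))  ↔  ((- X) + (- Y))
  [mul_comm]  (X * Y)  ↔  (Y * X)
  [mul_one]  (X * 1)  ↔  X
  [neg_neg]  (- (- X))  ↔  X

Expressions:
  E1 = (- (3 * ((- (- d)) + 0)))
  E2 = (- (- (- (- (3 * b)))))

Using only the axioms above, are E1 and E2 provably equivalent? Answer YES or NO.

The axioms are sound identities: if E1 ↔* E2 then E1 and E2 evaluate identically under any assignment.
Under b=0, d=1: E1 evaluates to -3, E2 to 0. Distinct ⇒ no rewrite sequence connects them.

NO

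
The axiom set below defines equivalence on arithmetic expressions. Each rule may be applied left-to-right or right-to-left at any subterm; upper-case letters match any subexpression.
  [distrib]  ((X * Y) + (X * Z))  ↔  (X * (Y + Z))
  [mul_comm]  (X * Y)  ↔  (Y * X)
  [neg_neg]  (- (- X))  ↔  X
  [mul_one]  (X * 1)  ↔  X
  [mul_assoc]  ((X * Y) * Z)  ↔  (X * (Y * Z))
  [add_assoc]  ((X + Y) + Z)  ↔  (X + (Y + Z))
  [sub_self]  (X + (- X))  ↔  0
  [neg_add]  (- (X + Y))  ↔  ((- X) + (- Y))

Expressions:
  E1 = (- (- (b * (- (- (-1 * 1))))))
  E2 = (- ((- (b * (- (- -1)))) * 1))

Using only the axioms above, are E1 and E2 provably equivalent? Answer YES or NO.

1. [neg_neg →] (- (- (b * (- (- (-1 * 1))))))  →  (b * (- (- (-1 * 1))))
2. [mul_one →] (-1 * 1)  →  -1;  E1 = (b * (- (- -1)))
3. [neg_neg →] (- (- -1))  →  -1;  E1 = (b * -1)
4. [neg_neg ←] (b * -1)  →  (- (- (b * -1)))
5. [mul_one ←] (- (b * -1))  →  ((- (b * -1)) * 1);  E1 = (- ((- (b * -1)) * 1))
6. [neg_neg ←] -1  →  (- (- -1));  this is E2

YES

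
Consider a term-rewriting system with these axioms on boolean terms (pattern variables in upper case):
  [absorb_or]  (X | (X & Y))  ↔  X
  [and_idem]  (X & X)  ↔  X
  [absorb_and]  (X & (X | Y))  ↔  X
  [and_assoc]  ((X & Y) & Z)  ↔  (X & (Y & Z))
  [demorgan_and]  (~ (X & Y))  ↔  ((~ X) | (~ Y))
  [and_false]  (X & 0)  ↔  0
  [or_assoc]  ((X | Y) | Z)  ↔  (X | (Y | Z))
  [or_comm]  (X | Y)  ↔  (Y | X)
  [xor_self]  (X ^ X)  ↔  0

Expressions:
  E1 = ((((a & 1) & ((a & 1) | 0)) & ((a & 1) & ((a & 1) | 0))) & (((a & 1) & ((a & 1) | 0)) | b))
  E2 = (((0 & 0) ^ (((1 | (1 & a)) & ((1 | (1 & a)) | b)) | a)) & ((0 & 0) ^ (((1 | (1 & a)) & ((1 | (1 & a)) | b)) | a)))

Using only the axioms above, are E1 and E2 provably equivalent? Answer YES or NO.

NO

The axioms are sound identities: if E1 ↔* E2 then E1 and E2 evaluate identically under any assignment.
Under a=0, b=0: E1 evaluates to 0, E2 to 1. Distinct ⇒ no rewrite sequence connects them.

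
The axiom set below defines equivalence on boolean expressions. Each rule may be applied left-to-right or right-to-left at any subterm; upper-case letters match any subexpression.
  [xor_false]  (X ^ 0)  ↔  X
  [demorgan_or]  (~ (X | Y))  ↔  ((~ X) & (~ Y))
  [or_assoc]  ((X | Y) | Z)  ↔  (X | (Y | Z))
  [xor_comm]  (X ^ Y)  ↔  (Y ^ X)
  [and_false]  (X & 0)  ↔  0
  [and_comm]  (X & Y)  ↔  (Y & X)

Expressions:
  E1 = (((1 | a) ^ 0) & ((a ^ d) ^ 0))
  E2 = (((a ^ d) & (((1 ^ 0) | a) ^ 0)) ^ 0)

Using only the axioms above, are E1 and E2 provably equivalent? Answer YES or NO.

YES

step 1: xor_false (→) rewrites ((a ^ d) ^ 0) into (a ^ d), now (((1 | a) ^ 0) & (a ^ d))
step 2: xor_false (→) rewrites ((1 | a) ^ 0) into (1 | a), now ((1 | a) & (a ^ d))
step 3: xor_false (←) rewrites 1 into (1 ^ 0), now (((1 ^ 0) | a) & (a ^ d))
step 4: and_comm (→) rewrites (((1 ^ 0) | a) & (a ^ d)) into ((a ^ d) & ((1 ^ 0) | a))
step 5: xor_false (←) rewrites ((1 ^ 0) | a) into (((1 ^ 0) | a) ^ 0), now ((a ^ d) & (((1 ^ 0) | a) ^ 0))
step 6: xor_false (←) rewrites ((a ^ d) & (((1 ^ 0) | a) ^ 0)) into (((a ^ d) & (((1 ^ 0) | a) ^ 0)) ^ 0), which is E2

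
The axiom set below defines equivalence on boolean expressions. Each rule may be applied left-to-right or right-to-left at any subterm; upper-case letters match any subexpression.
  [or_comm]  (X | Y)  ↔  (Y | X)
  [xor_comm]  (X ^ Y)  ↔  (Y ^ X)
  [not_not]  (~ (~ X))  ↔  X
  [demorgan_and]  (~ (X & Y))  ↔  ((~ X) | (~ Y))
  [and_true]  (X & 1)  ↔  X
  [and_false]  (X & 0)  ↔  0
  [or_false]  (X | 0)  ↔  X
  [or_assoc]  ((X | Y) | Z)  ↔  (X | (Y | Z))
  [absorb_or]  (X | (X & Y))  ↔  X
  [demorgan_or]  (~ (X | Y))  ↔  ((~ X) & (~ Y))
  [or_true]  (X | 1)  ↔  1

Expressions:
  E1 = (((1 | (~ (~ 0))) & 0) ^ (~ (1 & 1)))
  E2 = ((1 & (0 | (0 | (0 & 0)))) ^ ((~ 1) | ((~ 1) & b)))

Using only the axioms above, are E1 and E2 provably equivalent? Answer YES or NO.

step 1: and_true (→) rewrites (1 & 1) into 1, now (((1 | (~ (~ 0))) & 0) ^ (~ 1))
step 2: not_not (→) rewrites (~ (~ 0)) into 0, now (((1 | 0) & 0) ^ (~ 1))
step 3: or_false (→) rewrites (1 | 0) into 1, now ((1 & 0) ^ (~ 1))
step 4: or_false (←) rewrites 0 into (0 | 0), now ((1 & (0 | 0)) ^ (~ 1))
step 5: absorb_or (←) rewrites 0 into (0 | (0 & 0)), now ((1 & (0 | (0 | (0 & 0)))) ^ (~ 1))
step 6: absorb_or (←) rewrites (~ 1) into ((~ 1) | ((~ 1) & b)), which is E2

YES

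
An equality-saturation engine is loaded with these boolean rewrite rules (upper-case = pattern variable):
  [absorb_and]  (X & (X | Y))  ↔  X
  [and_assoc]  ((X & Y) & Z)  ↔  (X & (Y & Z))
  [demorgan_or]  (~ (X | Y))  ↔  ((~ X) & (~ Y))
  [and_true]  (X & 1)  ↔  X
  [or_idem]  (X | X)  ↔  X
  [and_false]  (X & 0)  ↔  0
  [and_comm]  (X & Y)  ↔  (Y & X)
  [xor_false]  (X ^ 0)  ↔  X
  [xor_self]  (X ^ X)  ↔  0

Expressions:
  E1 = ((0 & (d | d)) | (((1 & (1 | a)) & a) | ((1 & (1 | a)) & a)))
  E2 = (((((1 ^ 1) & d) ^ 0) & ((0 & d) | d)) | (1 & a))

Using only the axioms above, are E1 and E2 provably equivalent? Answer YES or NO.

YES

(1) (d | d)  =[or_idem →]=  d    ⊢ ((0 & d) | (((1 & (1 | a)) & a) | ((1 & (1 | a)) & a)))
(2) (((1 & (1 | a)) & a) | ((1 & (1 | a)) & a))  =[or_idem →]=  ((1 & (1 | a)) & a)    ⊢ ((0 & d) | ((1 & (1 | a)) & a))
(3) (1 & (1 | a))  =[absorb_and →]=  1    ⊢ ((0 & d) | (1 & a))
(4) (0 & d)  =[absorb_and ←]=  ((0 & d) & ((0 & d) | d))    ⊢ (((0 & d) & ((0 & d) | d)) | (1 & a))
(5) (0 & d)  =[xor_false ←]=  ((0 & d) ^ 0)    ⊢ ((((0 & d) ^ 0) & ((0 & d) | d)) | (1 & a))
(6) 0  =[xor_self ←]=  (1 ^ 1)    ⊢ E2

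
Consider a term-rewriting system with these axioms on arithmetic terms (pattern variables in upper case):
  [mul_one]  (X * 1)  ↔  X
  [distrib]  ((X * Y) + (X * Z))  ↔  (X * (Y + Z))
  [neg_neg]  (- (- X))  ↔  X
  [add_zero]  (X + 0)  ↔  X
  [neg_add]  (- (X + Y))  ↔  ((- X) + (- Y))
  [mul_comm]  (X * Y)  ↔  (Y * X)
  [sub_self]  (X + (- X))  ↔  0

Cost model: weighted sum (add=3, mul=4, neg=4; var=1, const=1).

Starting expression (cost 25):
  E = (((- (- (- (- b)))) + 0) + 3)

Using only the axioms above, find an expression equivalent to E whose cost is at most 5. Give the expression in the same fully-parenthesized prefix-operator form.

(1) ((- (- (- (- b)))) + 0)  =[add_zero →]=  (- (- (- (- b))))    ⊢ ((- (- (- (- b)))) + 3)
(2) (- (- (- b)))  =[neg_neg →]=  (- b)    ⊢ ((- (- b)) + 3)
(3) (- (- b))  =[neg_neg →]=  b    ⊢ cost 5, within 5

(b + 3)   [cost 5]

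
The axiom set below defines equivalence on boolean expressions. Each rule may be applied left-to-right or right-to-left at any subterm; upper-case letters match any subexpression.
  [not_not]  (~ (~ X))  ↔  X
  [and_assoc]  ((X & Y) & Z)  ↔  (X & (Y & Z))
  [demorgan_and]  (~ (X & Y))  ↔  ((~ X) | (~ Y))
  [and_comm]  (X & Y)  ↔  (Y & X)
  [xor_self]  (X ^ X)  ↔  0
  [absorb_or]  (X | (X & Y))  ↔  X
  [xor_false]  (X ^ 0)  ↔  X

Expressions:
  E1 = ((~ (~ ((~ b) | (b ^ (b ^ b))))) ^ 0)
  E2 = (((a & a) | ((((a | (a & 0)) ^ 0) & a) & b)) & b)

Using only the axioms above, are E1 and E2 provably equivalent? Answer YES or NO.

Every axiom is a valid identity, so a rewrite proof would force E1 and E2 to agree under every assignment.
At a=0, b=0: E1 = 1 but E2 = 0; they differ, so no derivation exists.

NO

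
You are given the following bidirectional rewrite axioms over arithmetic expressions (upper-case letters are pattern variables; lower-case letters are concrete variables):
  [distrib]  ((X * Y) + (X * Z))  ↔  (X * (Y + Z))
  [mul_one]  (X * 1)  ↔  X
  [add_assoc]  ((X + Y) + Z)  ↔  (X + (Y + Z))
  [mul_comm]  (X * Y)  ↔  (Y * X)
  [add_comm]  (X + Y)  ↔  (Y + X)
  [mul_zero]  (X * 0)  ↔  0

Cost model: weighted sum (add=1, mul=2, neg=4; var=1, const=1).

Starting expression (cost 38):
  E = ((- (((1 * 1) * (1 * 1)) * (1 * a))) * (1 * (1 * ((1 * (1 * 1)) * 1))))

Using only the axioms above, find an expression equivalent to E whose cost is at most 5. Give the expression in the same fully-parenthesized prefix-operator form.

step 1: mul_one (→) rewrites (1 * 1) into 1, now ((- (((1 * 1) * (1 * 1)) * (1 * a))) * (1 * (1 * ((1 * 1) * 1))))
step 2: mul_one (→) rewrites (1 * 1) into 1, now ((- (((1 * 1) * (1 * 1)) * (1 * a))) * (1 * (1 * (1 * 1))))
step 3: mul_one (→) rewrites (1 * 1) into 1, now ((- (((1 * 1) * (1 * 1)) * (1 * a))) * (1 * (1 * 1)))
step 4: mul_one (→) rewrites (1 * 1) into 1, now ((- (((1 * 1) * (1 * 1)) * (1 * a))) * (1 * 1))
step 5: mul_one (→) rewrites (1 * 1) into 1, now ((- (((1 * 1) * (1 * 1)) * (1 * a))) * 1)
step 6: mul_comm (→) rewrites (1 * a) into (a * 1), now ((- (((1 * 1) * (1 * 1)) * (a * 1))) * 1)
step 7: mul_one (→) rewrites (1 * 1) into 1, now ((- (((1 * 1) * 1) * (a * 1))) * 1)
step 8: mul_one (→) rewrites (a * 1) into a, now ((- (((1 * 1) * 1) * a)) * 1)
step 9: mul_comm (→) rewrites ((- (((1 * 1) * 1) * a)) * 1) into (1 * (- (((1 * 1) * 1) * a)))
step 10: mul_one (→) rewrites ((1 * 1) * 1) into (1 * 1), now (1 * (- ((1 * 1) * a)))
step 11: mul_one (→) rewrites (1 * 1) into 1, now (1 * (- (1 * a)))
step 12: mul_comm (→) rewrites (1 * (- (1 * a))) into ((- (1 * a)) * 1)
step 13: mul_one (→) rewrites ((- (1 * a)) * 1) into (- (1 * a))
step 14: mul_comm (→) rewrites (1 * a) into (a * 1), now (- (a * 1))
step 15: mul_one (→) rewrites (a * 1) into a, reaching cost 5 (bound 5)

(- a)   [cost 5]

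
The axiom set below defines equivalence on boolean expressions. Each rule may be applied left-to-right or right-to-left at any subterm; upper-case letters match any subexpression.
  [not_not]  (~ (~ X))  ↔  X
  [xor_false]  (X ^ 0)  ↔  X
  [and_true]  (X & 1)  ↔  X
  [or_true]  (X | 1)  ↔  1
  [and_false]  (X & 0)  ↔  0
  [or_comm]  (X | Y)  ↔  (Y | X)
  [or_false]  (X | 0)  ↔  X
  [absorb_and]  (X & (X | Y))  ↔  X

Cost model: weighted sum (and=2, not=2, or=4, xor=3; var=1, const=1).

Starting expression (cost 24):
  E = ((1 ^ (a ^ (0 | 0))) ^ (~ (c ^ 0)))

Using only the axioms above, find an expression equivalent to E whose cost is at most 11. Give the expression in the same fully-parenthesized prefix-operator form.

((1 ^ a) ^ (~ c))   [cost 11]

step 1: or_false (→) rewrites (0 | 0) into 0, now ((1 ^ (a ^ 0)) ^ (~ (c ^ 0)))
step 2: xor_false (→) rewrites (c ^ 0) into c, now ((1 ^ (a ^ 0)) ^ (~ c))
step 3: xor_false (→) rewrites (a ^ 0) into a, reaching cost 11 (bound 11)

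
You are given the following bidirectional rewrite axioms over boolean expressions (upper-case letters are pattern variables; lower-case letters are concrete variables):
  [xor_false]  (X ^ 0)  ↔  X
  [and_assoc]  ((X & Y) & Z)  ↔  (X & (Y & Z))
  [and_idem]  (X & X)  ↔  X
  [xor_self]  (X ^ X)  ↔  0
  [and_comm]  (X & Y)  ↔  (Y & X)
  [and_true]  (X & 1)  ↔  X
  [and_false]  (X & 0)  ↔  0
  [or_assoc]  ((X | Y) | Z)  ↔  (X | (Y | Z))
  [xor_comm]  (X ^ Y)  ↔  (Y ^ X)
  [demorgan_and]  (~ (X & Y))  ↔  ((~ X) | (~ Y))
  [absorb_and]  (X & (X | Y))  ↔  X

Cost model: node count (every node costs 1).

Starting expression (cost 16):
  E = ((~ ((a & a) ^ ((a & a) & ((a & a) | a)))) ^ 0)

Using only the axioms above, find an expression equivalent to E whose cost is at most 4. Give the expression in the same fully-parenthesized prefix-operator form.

(~ (a ^ a))   [cost 4]

1. [absorb_and →] ((a & a) & ((a & a) | a))  →  (a & a);  E = ((~ ((a & a) ^ (a & a))) ^ 0)
2. [and_idem →] (a & a)  →  a;  E = ((~ (a ^ (a & a))) ^ 0)
3. [and_idem →] (a & a)  →  a;  E = ((~ (a ^ a)) ^ 0)
4. [xor_false →] ((~ (a ^ a)) ^ 0)  →  (~ (a ^ a));  cost 4 ≤ 4, done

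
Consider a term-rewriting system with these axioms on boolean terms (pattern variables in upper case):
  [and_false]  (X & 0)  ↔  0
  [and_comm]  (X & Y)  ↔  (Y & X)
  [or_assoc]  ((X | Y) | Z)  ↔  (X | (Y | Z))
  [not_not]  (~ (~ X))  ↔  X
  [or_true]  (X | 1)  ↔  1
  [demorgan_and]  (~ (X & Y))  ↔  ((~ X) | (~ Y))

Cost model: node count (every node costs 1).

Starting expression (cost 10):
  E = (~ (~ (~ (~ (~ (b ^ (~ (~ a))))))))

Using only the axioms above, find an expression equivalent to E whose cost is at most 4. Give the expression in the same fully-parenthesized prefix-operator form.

1. [not_not →] (~ (~ (~ (b ^ (~ (~ a))))))  →  (~ (b ^ (~ (~ a))));  E = (~ (~ (~ (b ^ (~ (~ a))))))
2. [not_not →] (~ (~ a))  →  a;  E = (~ (~ (~ (b ^ a))))
3. [not_not →] (~ (~ (~ (b ^ a))))  →  (~ (b ^ a));  cost 4 ≤ 4, done

(~ (b ^ a))   [cost 4]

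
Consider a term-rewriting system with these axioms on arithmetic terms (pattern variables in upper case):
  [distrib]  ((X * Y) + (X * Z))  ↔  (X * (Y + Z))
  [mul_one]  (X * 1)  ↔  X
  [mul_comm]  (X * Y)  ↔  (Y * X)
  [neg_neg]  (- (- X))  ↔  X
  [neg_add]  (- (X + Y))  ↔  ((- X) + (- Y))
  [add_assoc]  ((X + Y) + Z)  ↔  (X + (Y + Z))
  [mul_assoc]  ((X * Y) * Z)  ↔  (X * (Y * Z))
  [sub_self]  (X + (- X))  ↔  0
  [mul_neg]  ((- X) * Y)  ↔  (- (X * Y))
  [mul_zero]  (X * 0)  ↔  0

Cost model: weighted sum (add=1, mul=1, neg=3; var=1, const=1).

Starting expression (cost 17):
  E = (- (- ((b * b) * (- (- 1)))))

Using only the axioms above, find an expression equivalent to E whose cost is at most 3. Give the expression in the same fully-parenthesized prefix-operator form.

(b * b)   [cost 3]

step 1: neg_neg (→) rewrites (- (- ((b * b) * (- (- 1))))) into ((b * b) * (- (- 1)))
step 2: neg_neg (→) rewrites (- (- 1)) into 1, now ((b * b) * 1)
step 3: mul_one (→) rewrites ((b * b) * 1) into (b * b), reaching cost 3 (bound 3)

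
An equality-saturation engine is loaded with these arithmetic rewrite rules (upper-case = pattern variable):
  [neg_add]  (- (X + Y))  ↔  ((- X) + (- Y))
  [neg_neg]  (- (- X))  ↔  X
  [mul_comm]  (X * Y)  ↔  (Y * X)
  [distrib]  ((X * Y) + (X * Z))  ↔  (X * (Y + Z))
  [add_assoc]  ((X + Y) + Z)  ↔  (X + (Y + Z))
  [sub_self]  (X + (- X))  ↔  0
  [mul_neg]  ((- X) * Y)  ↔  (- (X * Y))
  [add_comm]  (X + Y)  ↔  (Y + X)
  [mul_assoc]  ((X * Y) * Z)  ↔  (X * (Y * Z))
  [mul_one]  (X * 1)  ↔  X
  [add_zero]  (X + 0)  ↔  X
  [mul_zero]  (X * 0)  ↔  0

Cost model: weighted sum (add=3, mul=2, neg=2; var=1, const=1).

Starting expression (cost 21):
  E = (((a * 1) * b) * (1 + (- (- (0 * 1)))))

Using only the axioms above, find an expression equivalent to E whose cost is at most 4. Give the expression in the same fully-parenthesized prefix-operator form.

(a * b)   [cost 4]

1. [neg_neg →] (- (- (0 * 1)))  →  (0 * 1);  E = (((a * 1) * b) * (1 + (0 * 1)))
2. [mul_one →] (0 * 1)  →  0;  E = (((a * 1) * b) * (1 + 0))
3. [mul_one →] (a * 1)  →  a;  E = ((a * b) * (1 + 0))
4. [add_zero →] (1 + 0)  →  1;  E = ((a * b) * 1)
5. [mul_assoc →] ((a * b) * 1)  →  (a * (b * 1))
6. [mul_one →] (b * 1)  →  b;  cost 4 ≤ 4, done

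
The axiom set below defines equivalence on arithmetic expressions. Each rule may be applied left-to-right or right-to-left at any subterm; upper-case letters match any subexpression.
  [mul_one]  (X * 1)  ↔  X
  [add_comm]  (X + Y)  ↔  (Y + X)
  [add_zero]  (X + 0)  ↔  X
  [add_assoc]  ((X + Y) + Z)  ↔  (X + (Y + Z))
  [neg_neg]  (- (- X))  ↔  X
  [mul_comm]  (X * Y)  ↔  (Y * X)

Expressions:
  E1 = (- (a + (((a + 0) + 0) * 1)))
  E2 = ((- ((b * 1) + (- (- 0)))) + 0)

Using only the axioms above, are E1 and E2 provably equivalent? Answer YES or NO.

NO

Every axiom is a valid identity, so a rewrite proof would force E1 and E2 to agree under every assignment.
At a=0, b=1: E1 = 0 but E2 = -1; they differ, so no derivation exists.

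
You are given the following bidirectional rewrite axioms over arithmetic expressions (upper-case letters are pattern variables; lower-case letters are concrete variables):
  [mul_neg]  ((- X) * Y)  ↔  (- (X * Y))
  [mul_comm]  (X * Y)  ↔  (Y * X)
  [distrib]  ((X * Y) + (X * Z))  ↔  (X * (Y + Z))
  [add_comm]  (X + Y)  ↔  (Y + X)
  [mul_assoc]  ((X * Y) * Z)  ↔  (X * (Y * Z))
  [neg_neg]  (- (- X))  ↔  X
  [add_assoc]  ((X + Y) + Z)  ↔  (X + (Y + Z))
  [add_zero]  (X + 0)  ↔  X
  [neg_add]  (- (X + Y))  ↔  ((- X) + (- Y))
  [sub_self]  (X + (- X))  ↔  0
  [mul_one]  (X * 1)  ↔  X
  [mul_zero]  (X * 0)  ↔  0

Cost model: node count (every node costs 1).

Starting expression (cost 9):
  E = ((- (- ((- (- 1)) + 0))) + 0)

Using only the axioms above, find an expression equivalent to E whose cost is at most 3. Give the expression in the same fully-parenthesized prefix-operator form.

step 1: add_zero (→) rewrites ((- (- ((- (- 1)) + 0))) + 0) into (- (- ((- (- 1)) + 0)))
step 2: add_zero (→) rewrites ((- (- 1)) + 0) into (- (- 1)), now (- (- (- (- 1))))
step 3: neg_neg (→) rewrites (- (- (- (- 1)))) into (- (- 1)), reaching cost 3 (bound 3)

(- (- 1))   [cost 3]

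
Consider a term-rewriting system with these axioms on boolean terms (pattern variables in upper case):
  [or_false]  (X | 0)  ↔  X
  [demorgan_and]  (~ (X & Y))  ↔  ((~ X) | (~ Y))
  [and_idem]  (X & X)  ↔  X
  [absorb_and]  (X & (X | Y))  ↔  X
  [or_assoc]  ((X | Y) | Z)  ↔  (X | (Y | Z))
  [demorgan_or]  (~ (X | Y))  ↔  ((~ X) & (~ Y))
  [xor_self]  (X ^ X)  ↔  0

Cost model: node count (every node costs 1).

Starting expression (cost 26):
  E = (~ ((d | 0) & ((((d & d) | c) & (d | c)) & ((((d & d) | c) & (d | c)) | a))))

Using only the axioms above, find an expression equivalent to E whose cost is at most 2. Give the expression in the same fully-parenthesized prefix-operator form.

(1) ((((d & d) | c) & (d | c)) & ((((d & d) | c) & (d | c)) | a))  =[absorb_and →]=  (((d & d) | c) & (d | c))    ⊢ (~ ((d | 0) & (((d & d) | c) & (d | c))))
(2) (d & d)  =[and_idem →]=  d    ⊢ (~ ((d | 0) & ((d | c) & (d | c))))
(3) (d | 0)  =[or_false →]=  d    ⊢ (~ (d & ((d | c) & (d | c))))
(4) ((d | c) & (d | c))  =[and_idem →]=  (d | c)    ⊢ (~ (d & (d | c)))
(5) (d & (d | c))  =[absorb_and →]=  d    ⊢ cost 2, within 2

(~ d)   [cost 2]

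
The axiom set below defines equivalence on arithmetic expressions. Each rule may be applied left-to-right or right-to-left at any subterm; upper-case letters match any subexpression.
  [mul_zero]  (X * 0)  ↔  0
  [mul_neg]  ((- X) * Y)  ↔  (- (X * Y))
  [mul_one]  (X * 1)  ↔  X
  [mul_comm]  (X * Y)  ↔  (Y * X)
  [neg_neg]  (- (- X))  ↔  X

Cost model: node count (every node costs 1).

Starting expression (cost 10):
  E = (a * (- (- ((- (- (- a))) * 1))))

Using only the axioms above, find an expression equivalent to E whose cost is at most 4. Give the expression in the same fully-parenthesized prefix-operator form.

step 1: neg_neg (→) rewrites (- (- ((- (- (- a))) * 1))) into ((- (- (- a))) * 1), now (a * ((- (- (- a))) * 1))
step 2: neg_neg (→) rewrites (- (- (- a))) into (- a), now (a * ((- a) * 1))
step 3: mul_one (→) rewrites ((- a) * 1) into (- a), reaching cost 4 (bound 4)

(a * (- a))   [cost 4]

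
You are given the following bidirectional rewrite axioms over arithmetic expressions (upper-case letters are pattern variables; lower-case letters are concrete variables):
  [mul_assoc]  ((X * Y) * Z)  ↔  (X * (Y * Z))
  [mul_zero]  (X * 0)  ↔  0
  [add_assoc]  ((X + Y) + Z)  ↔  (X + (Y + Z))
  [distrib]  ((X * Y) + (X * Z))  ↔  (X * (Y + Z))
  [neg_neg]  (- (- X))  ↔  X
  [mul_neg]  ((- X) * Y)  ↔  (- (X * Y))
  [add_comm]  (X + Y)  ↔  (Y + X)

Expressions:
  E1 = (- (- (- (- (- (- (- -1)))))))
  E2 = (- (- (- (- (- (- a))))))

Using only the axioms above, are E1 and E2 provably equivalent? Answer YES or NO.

NO

All listed rules preserve value, hence provable equivalence implies equal values everywhere; look for a separating assignment.
a=0 gives E1 ↦ 1, E2 ↦ 0; values differ ⇒ not provably equivalent.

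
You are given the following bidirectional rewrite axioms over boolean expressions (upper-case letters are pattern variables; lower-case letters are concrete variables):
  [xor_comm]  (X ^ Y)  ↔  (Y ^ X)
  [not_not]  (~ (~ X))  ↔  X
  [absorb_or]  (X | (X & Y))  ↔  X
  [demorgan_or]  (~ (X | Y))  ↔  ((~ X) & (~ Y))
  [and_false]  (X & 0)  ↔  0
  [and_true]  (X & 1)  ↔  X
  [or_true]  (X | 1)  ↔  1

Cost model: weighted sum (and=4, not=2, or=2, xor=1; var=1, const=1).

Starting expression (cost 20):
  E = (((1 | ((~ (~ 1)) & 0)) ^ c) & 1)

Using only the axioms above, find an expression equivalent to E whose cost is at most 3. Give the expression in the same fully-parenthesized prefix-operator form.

(1 ^ c)   [cost 3]

(1) (~ (~ 1))  =[not_not →]=  1    ⊢ (((1 | (1 & 0)) ^ c) & 1)
(2) (((1 | (1 & 0)) ^ c) & 1)  =[and_true →]=  ((1 | (1 & 0)) ^ c)
(3) (1 | (1 & 0))  =[absorb_or →]=  1    ⊢ cost 3, within 3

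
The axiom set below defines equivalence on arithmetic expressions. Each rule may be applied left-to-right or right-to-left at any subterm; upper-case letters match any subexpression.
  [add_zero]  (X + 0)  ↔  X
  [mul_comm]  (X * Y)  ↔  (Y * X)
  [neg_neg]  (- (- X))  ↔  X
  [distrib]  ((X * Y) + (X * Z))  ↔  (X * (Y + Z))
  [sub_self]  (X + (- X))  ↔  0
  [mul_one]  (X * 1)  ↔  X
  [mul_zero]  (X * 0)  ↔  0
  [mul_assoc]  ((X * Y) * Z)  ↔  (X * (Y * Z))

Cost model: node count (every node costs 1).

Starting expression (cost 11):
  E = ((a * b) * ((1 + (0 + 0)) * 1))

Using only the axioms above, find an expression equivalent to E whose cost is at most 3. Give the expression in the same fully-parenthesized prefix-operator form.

(1) (0 + 0)  =[add_zero →]=  0    ⊢ ((a * b) * ((1 + 0) * 1))
(2) (1 + 0)  =[add_zero →]=  1    ⊢ ((a * b) * (1 * 1))
(3) (1 * 1)  =[mul_one →]=  1    ⊢ ((a * b) * 1)
(4) ((a * b) * 1)  =[mul_one →]=  (a * b)    ⊢ cost 3, within 3

(a * b)   [cost 3]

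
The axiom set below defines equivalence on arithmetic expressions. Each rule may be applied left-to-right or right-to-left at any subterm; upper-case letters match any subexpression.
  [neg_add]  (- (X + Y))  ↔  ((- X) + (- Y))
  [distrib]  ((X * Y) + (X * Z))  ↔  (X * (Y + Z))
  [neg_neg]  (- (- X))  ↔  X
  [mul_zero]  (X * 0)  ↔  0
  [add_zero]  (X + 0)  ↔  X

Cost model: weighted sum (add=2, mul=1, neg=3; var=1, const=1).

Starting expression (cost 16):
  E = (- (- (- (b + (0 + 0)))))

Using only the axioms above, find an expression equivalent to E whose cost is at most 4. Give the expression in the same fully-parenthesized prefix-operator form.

step 1: neg_neg (→) rewrites (- (- (b + (0 + 0)))) into (b + (0 + 0)), now (- (b + (0 + 0)))
step 2: add_zero (→) rewrites (0 + 0) into 0, now (- (b + 0))
step 3: add_zero (→) rewrites (b + 0) into b, reaching cost 4 (bound 4)

(- b)   [cost 4]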